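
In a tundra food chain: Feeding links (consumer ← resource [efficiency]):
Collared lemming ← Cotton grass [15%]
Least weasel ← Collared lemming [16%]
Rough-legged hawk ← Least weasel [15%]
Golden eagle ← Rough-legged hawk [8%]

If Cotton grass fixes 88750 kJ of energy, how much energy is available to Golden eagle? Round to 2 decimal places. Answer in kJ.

25.56 kJ

Collared lemming: 88750 × 0.15 = 13312.5 kJ
Least weasel: 13312.5 × 0.16 = 2130 kJ
Rough-legged hawk: 2130 × 0.15 = 319.5 kJ
Golden eagle: 319.5 × 0.08 = 25.56 kJ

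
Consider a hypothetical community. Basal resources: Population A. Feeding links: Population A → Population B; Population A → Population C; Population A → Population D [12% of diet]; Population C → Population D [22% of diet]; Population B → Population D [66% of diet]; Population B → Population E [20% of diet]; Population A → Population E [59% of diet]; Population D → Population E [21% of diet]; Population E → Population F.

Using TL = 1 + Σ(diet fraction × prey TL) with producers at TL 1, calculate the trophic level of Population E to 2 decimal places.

Population B: 1 + 1 = 2
Population C: 1 + 1 = 2
Population D: 1 + (0.12×1 + 0.22×2 + 0.66×2) = 2.88
Population E: 1 + (0.2×2 + 0.59×1 + 0.21×2.88) = 2.5948
Population F: 1 + 2.5948 = 3.5948

2.59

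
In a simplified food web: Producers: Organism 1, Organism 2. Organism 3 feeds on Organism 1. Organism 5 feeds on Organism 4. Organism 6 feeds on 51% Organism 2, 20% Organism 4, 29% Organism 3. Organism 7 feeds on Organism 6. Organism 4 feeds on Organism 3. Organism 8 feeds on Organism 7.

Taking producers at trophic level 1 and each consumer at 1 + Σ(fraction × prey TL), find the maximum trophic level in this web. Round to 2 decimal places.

Organism 3: 1 + 1 = 2
Organism 4: 1 + 2 = 3
Organism 5: 1 + 3 = 4
Organism 6: 1 + (0.51×1 + 0.2×3 + 0.29×2) = 2.69
Organism 7: 1 + 2.69 = 3.69
Organism 8: 1 + 3.69 = 4.69

4.69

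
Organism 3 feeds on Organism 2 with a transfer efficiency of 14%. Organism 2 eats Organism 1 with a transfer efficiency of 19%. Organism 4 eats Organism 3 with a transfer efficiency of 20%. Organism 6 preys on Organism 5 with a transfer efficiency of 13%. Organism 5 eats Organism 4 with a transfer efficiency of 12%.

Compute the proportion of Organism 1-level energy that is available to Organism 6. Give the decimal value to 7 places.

0.0000830

Product of link efficiencies: 0.19 × 0.14 × 0.2 × 0.12 × 0.13 = 0.000082992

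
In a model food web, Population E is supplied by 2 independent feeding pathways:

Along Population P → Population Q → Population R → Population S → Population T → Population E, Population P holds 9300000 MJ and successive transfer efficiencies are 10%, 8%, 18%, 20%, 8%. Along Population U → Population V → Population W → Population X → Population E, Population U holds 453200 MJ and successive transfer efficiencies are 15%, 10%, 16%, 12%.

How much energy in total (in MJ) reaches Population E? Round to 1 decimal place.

344.8 MJ

Via Population P: 9300000 × 0.1 × 0.08 × 0.18 × 0.2 × 0.08 = 214.272 MJ
Via Population U: 453200 × 0.15 × 0.1 × 0.16 × 0.12 = 130.5216 MJ
Total at Population E: 214.272 + 130.5216 = 344.7936 MJ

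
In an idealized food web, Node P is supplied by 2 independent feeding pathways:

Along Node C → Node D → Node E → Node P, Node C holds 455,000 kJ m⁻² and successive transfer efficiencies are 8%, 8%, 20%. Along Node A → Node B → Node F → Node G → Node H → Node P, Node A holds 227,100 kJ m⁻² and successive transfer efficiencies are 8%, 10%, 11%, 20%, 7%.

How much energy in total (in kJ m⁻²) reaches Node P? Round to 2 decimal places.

585.20 kJ m⁻²

Via Node C: 455000 × 0.08 × 0.08 × 0.2 = 582.4 kJ m⁻²
Via Node A: 227100 × 0.08 × 0.1 × 0.11 × 0.2 × 0.07 = 2.797872 kJ m⁻²
Total at Node P: 582.4 + 2.797872 = 585.197872 kJ m⁻²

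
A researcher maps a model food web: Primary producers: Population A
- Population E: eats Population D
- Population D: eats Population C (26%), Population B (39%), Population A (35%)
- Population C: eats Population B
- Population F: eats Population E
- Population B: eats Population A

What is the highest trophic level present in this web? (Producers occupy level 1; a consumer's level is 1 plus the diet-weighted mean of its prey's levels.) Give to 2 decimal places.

Population B: 1 + 1 = 2
Population C: 1 + 2 = 3
Population D: 1 + (0.26×3 + 0.39×2 + 0.35×1) = 2.91
Population E: 1 + 2.91 = 3.91
Population F: 1 + 3.91 = 4.91

4.91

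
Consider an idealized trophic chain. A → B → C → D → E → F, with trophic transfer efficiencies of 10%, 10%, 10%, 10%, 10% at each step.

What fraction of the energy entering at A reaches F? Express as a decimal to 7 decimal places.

Product of link efficiencies: 0.1 × 0.1 × 0.1 × 0.1 × 0.1 = 0.00001

0.0000100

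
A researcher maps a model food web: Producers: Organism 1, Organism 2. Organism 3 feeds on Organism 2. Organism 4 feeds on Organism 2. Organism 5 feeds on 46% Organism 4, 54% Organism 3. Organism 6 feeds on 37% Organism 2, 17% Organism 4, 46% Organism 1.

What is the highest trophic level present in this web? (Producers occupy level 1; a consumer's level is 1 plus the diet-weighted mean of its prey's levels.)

3

Organism 3: 1 + 1 = 2
Organism 4: 1 + 1 = 2
Organism 5: 1 + (0.46×2 + 0.54×2) = 3
Organism 6: 1 + (0.37×1 + 0.17×2 + 0.46×1) = 2.17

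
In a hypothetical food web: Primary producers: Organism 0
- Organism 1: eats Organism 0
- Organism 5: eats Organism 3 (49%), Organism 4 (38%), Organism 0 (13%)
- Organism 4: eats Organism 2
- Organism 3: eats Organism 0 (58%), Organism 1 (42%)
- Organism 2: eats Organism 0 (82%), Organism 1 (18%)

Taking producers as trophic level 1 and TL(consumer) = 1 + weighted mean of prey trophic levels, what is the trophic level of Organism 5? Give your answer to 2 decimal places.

3.52

Organism 1: 1 + 1 = 2
Organism 2: 1 + (0.82×1 + 0.18×2) = 2.18
Organism 3: 1 + (0.58×1 + 0.42×2) = 2.42
Organism 4: 1 + 2.18 = 3.18
Organism 5: 1 + (0.49×2.42 + 0.38×3.18 + 0.13×1) = 3.5242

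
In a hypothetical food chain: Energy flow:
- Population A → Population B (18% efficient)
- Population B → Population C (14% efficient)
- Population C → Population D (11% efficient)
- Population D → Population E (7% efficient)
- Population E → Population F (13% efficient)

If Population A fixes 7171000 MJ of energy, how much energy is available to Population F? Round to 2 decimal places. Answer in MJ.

Population B: 7171000 × 0.18 = 1290780 MJ
Population C: 1290780 × 0.14 = 180709.2 MJ
Population D: 180709.2 × 0.11 = 19878.012 MJ
Population E: 19878.012 × 0.07 = 1391.46084 MJ
Population F: 1391.46084 × 0.13 = 180.8899092 MJ

180.89 MJ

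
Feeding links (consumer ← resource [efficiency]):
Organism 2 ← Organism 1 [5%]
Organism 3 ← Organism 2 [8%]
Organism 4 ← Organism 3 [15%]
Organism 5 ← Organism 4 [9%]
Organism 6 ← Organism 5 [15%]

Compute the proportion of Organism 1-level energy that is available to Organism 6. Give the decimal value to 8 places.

0.00000810

Product of link efficiencies: 0.05 × 0.08 × 0.15 × 0.09 × 0.15 = 0.0000081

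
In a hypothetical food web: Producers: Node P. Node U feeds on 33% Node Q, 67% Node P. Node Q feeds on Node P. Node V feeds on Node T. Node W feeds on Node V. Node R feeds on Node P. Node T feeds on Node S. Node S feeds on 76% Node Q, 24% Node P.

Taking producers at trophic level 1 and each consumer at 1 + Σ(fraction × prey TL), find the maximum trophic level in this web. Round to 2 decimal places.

Node Q: 1 + 1 = 2
Node R: 1 + 1 = 2
Node S: 1 + (0.76×2 + 0.24×1) = 2.76
Node T: 1 + 2.76 = 3.76
Node U: 1 + (0.33×2 + 0.67×1) = 2.33
Node V: 1 + 3.76 = 4.76
Node W: 1 + 4.76 = 5.76

5.76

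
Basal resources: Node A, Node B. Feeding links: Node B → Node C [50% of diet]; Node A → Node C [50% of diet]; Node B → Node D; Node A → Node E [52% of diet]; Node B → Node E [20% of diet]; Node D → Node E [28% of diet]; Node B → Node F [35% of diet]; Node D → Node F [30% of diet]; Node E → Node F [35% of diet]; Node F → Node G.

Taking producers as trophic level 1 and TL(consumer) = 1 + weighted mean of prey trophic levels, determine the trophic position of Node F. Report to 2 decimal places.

Node C: 1 + (0.5×1 + 0.5×1) = 2
Node D: 1 + 1 = 2
Node E: 1 + (0.52×1 + 0.2×1 + 0.28×2) = 2.28
Node F: 1 + (0.35×1 + 0.3×2 + 0.35×2.28) = 2.748
Node G: 1 + 2.748 = 3.748

2.75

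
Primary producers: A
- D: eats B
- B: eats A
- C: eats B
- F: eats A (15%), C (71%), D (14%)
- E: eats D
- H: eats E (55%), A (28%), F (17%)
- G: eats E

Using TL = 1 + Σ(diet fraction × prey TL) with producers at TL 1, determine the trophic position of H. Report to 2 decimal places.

B: 1 + 1 = 2
C: 1 + 2 = 3
D: 1 + 2 = 3
E: 1 + 3 = 4
F: 1 + (0.15×1 + 0.71×3 + 0.14×3) = 3.7
G: 1 + 4 = 5
H: 1 + (0.55×4 + 0.28×1 + 0.17×3.7) = 4.109

4.11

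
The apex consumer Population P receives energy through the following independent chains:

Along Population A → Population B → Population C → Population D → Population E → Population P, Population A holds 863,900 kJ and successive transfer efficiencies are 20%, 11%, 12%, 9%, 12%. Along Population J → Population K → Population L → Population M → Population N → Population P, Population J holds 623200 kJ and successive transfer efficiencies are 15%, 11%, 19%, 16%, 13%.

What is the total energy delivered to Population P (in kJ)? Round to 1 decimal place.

Via Population A: 863900 × 0.2 × 0.11 × 0.12 × 0.09 × 0.12 = 24.6315168 kJ
Via Population J: 623200 × 0.15 × 0.11 × 0.19 × 0.16 × 0.13 = 40.6376256 kJ
Total at Population P: 24.6315168 + 40.6376256 = 65.2691424 kJ

65.3 kJ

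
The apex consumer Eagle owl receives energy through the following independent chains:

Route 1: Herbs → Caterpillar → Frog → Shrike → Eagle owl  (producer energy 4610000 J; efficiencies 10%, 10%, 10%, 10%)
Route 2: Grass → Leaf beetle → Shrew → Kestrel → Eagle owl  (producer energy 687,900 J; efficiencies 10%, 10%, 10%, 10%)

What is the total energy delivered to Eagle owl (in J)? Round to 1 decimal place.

Route 1: 4610000 × 0.1 × 0.1 × 0.1 × 0.1 = 461 J
Route 2: 687900 × 0.1 × 0.1 × 0.1 × 0.1 = 68.79 J
Total at Eagle owl: 461 + 68.79 = 529.79 J

529.8 J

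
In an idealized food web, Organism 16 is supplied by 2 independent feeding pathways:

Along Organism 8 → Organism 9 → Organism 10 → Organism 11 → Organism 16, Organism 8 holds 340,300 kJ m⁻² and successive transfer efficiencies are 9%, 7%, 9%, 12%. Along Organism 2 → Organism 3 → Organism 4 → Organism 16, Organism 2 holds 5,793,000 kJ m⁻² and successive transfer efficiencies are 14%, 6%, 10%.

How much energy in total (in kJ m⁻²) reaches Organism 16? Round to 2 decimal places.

4889.27 kJ m⁻²

Via Organism 8: 340300 × 0.09 × 0.07 × 0.09 × 0.12 = 23.154012 kJ m⁻²
Via Organism 2: 5793000 × 0.14 × 0.06 × 0.1 = 4866.12 kJ m⁻²
Total at Organism 16: 23.154012 + 4866.12 = 4889.274012 kJ m⁻²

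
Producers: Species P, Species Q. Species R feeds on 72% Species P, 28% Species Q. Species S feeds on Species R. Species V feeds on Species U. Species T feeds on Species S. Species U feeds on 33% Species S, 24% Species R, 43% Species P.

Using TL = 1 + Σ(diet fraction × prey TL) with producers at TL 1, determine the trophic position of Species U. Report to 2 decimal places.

Species R: 1 + (0.72×1 + 0.28×1) = 2
Species S: 1 + 2 = 3
Species T: 1 + 3 = 4
Species U: 1 + (0.33×3 + 0.24×2 + 0.43×1) = 2.9
Species V: 1 + 2.9 = 3.9

2.90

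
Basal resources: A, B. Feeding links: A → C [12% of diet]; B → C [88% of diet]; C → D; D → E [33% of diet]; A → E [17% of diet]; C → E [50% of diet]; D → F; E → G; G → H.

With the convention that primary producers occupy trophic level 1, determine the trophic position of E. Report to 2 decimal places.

C: 1 + (0.12×1 + 0.88×1) = 2
D: 1 + 2 = 3
E: 1 + (0.33×3 + 0.17×1 + 0.5×2) = 3.16
F: 1 + 3 = 4
G: 1 + 3.16 = 4.16
H: 1 + 4.16 = 5.16

3.16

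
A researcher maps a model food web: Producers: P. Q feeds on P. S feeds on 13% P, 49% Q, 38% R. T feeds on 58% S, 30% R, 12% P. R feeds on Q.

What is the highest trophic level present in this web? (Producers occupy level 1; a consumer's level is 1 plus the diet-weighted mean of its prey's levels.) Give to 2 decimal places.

3.91

Q: 1 + 1 = 2
R: 1 + 2 = 3
S: 1 + (0.13×1 + 0.49×2 + 0.38×3) = 3.25
T: 1 + (0.58×3.25 + 0.3×3 + 0.12×1) = 3.905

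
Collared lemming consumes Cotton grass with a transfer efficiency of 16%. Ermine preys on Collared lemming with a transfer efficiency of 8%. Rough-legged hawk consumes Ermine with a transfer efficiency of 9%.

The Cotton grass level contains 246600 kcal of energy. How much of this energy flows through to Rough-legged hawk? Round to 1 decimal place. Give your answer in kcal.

284.1 kcal

Collared lemming: 246600 × 0.16 = 39456 kcal
Ermine: 39456 × 0.08 = 3156.48 kcal
Rough-legged hawk: 3156.48 × 0.09 = 284.0832 kcal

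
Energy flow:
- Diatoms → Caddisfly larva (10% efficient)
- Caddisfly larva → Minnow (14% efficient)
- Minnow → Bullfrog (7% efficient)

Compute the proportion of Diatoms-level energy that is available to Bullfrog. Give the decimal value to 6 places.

Product of link efficiencies: 0.1 × 0.14 × 0.07 = 0.00098

0.000980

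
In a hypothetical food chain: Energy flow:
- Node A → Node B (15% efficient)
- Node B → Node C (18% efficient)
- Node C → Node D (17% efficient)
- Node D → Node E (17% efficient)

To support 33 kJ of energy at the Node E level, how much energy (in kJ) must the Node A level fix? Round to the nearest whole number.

42291 kJ

Cumulative transfer efficiency: 0.15 × 0.18 × 0.17 × 0.17 = 0.0007803
Node A energy = 33 / 0.0007803 = 42291 kJ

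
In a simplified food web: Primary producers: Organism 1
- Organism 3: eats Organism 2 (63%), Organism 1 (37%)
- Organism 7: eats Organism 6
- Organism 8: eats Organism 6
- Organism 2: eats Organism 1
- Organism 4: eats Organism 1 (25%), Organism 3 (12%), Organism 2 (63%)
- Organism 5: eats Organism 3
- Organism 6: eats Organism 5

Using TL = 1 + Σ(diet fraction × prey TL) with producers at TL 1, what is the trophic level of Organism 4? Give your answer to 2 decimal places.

2.83

Organism 2: 1 + 1 = 2
Organism 3: 1 + (0.63×2 + 0.37×1) = 2.63
Organism 4: 1 + (0.25×1 + 0.12×2.63 + 0.63×2) = 2.8256
Organism 5: 1 + 2.63 = 3.63
Organism 6: 1 + 3.63 = 4.63
Organism 7: 1 + 4.63 = 5.63
Organism 8: 1 + 4.63 = 5.63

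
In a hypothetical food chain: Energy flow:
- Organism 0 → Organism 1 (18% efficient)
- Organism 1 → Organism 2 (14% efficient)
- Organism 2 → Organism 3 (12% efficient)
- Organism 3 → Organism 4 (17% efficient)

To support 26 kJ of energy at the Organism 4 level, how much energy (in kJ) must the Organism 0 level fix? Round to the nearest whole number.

50576 kJ

Cumulative transfer efficiency: 0.18 × 0.14 × 0.12 × 0.17 = 0.00051408
Organism 0 energy = 26 / 0.00051408 = 50576 kJ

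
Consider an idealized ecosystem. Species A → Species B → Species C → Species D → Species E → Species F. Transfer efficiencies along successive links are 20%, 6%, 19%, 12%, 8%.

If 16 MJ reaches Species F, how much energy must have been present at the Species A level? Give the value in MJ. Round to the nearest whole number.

Cumulative transfer efficiency: 0.2 × 0.06 × 0.19 × 0.12 × 0.08 = 0.000021888
Species A energy = 16 / 0.000021888 = 730994 MJ

730994 MJ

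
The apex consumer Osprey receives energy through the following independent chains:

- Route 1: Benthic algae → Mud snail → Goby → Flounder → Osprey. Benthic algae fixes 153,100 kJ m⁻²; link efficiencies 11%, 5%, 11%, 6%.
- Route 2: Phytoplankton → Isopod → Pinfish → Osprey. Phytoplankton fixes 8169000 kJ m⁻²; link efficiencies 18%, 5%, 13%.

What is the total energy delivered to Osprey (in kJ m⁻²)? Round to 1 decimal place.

9563.3 kJ m⁻²

Route 1: 153100 × 0.11 × 0.05 × 0.11 × 0.06 = 5.55753 kJ m⁻²
Route 2: 8169000 × 0.18 × 0.05 × 0.13 = 9557.73 kJ m⁻²
Total at Osprey: 5.55753 + 9557.73 = 9563.28753 kJ m⁻²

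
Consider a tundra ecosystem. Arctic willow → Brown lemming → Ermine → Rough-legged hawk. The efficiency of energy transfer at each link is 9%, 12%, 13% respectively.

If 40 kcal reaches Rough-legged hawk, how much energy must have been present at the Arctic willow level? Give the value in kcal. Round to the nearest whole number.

28490 kcal

Cumulative transfer efficiency: 0.09 × 0.12 × 0.13 = 0.001404
Arctic willow energy = 40 / 0.001404 = 28490 kcal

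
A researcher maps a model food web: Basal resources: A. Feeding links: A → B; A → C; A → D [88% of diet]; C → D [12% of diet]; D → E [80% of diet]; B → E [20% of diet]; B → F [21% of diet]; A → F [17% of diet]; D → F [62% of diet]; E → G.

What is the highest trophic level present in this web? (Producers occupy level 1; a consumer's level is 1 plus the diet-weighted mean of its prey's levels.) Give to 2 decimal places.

B: 1 + 1 = 2
C: 1 + 1 = 2
D: 1 + (0.88×1 + 0.12×2) = 2.12
E: 1 + (0.8×2.12 + 0.2×2) = 3.096
F: 1 + (0.21×2 + 0.17×1 + 0.62×2.12) = 2.9044
G: 1 + 3.096 = 4.096

4.10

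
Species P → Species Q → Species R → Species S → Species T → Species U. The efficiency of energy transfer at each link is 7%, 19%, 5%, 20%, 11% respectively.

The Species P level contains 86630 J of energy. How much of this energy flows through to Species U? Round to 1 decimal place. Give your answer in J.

1.3 J

Species Q: 86630 × 0.07 = 6064.1 J
Species R: 6064.1 × 0.19 = 1152.179 J
Species S: 1152.179 × 0.05 = 57.60895 J
Species T: 57.60895 × 0.2 = 11.52179 J
Species U: 11.52179 × 0.11 = 1.2673969 J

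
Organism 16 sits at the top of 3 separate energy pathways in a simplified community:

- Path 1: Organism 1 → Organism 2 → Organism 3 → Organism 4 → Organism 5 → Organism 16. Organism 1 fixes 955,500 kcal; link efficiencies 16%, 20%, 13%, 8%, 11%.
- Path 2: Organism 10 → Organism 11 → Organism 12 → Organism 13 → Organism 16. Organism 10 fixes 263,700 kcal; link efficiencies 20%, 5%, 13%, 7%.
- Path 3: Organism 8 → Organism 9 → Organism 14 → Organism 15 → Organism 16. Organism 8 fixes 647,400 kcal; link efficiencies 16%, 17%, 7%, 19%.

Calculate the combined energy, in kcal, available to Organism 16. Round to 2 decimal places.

293.18 kcal

Path 1: 955500 × 0.16 × 0.2 × 0.13 × 0.08 × 0.11 = 34.978944 kcal
Path 2: 263700 × 0.2 × 0.05 × 0.13 × 0.07 = 23.9967 kcal
Path 3: 647400 × 0.16 × 0.17 × 0.07 × 0.19 = 234.203424 kcal
Total at Organism 16: 34.978944 + 23.9967 + 234.203424 = 293.179068 kcal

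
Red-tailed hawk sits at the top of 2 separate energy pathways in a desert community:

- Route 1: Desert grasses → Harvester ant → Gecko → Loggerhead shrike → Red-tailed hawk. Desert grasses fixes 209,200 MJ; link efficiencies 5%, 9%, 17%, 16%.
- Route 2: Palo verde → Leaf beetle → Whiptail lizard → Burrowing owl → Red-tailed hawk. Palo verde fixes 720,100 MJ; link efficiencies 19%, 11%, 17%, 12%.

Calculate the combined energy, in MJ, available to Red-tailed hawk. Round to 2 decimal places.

Route 1: 209200 × 0.05 × 0.09 × 0.17 × 0.16 = 25.60608 MJ
Route 2: 720100 × 0.19 × 0.11 × 0.17 × 0.12 = 307.021836 MJ
Total at Red-tailed hawk: 25.60608 + 307.021836 = 332.627916 MJ

332.63 MJ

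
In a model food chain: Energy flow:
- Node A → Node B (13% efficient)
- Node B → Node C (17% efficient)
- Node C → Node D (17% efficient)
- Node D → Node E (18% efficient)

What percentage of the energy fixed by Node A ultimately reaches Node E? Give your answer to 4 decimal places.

Product of link efficiencies: 0.13 × 0.17 × 0.17 × 0.18 = 0.00067626
As a percentage: 0.00067626 × 100 = 0.0676%

0.0676%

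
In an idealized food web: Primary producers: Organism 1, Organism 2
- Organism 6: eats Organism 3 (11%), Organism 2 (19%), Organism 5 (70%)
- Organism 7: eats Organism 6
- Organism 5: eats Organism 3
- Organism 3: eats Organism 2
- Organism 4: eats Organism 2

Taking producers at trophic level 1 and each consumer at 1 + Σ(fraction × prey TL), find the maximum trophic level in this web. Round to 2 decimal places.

Organism 3: 1 + 1 = 2
Organism 4: 1 + 1 = 2
Organism 5: 1 + 2 = 3
Organism 6: 1 + (0.11×2 + 0.19×1 + 0.7×3) = 3.51
Organism 7: 1 + 3.51 = 4.51

4.51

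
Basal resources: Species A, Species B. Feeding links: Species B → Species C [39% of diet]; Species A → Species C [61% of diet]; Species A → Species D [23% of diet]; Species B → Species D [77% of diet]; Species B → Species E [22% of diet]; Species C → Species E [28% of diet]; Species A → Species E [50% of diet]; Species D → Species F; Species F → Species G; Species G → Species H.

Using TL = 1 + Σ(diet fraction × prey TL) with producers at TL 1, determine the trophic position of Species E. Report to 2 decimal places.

2.28

Species C: 1 + (0.39×1 + 0.61×1) = 2
Species D: 1 + (0.23×1 + 0.77×1) = 2
Species E: 1 + (0.22×1 + 0.28×2 + 0.5×1) = 2.28
Species F: 1 + 2 = 3
Species G: 1 + 3 = 4
Species H: 1 + 4 = 5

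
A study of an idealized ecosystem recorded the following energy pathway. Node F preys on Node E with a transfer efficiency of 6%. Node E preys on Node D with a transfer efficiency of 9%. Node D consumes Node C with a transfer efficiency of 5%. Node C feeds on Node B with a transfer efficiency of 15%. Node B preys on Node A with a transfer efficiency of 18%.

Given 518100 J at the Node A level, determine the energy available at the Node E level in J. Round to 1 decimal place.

62.9 J

Node B: 518100 × 0.18 = 93258 J
Node C: 93258 × 0.15 = 13988.7 J
Node D: 13988.7 × 0.05 = 699.435 J
Node E: 699.435 × 0.09 = 62.94915 J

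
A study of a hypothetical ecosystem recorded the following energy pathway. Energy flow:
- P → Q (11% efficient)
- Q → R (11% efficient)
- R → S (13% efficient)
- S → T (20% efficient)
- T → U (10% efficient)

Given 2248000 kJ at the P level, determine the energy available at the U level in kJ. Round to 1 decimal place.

Q: 2248000 × 0.11 = 247280 kJ
R: 247280 × 0.11 = 27200.8 kJ
S: 27200.8 × 0.13 = 3536.104 kJ
T: 3536.104 × 0.2 = 707.2208 kJ
U: 707.2208 × 0.1 = 70.72208 kJ

70.7 kJ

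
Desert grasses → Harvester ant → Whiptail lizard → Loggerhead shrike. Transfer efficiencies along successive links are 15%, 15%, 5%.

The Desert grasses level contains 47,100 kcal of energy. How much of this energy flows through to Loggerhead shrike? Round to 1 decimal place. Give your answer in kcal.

53.0 kcal

Harvester ant: 47100 × 0.15 = 7065 kcal
Whiptail lizard: 7065 × 0.15 = 1059.75 kcal
Loggerhead shrike: 1059.75 × 0.05 = 52.9875 kcal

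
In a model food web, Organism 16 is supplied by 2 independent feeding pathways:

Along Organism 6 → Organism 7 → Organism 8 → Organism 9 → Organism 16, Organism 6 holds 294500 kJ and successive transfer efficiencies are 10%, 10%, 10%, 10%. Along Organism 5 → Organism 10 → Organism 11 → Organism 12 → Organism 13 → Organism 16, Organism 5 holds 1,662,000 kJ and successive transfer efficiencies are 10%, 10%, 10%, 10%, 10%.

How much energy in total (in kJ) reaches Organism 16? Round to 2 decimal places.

Via Organism 6: 294500 × 0.1 × 0.1 × 0.1 × 0.1 = 29.45 kJ
Via Organism 5: 1662000 × 0.1 × 0.1 × 0.1 × 0.1 × 0.1 = 16.62 kJ
Total at Organism 16: 29.45 + 16.62 = 46.07 kJ

46.07 kJ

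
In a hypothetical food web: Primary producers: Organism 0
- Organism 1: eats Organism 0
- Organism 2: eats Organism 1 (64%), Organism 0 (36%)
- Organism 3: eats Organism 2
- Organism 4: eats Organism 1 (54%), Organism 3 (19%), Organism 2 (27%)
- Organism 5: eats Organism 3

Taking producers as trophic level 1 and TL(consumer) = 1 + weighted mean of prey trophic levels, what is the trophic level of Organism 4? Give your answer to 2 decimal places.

3.48

Organism 1: 1 + 1 = 2
Organism 2: 1 + (0.64×2 + 0.36×1) = 2.64
Organism 3: 1 + 2.64 = 3.64
Organism 4: 1 + (0.54×2 + 0.19×3.64 + 0.27×2.64) = 3.4844
Organism 5: 1 + 3.64 = 4.64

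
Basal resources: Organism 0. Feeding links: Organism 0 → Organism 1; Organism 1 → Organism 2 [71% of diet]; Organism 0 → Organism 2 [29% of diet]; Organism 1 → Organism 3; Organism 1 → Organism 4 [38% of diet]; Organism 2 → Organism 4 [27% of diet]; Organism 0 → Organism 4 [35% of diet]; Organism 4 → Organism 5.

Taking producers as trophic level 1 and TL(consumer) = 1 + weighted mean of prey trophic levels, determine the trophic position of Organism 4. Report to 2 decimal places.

Organism 1: 1 + 1 = 2
Organism 2: 1 + (0.71×2 + 0.29×1) = 2.71
Organism 3: 1 + 2 = 3
Organism 4: 1 + (0.38×2 + 0.27×2.71 + 0.35×1) = 2.8417
Organism 5: 1 + 2.8417 = 3.8417

2.84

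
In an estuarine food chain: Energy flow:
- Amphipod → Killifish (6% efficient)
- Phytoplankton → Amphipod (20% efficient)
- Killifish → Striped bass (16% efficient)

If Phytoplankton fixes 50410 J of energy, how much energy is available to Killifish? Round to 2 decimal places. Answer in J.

604.92 J

Amphipod: 50410 × 0.2 = 10082 J
Killifish: 10082 × 0.06 = 604.92 J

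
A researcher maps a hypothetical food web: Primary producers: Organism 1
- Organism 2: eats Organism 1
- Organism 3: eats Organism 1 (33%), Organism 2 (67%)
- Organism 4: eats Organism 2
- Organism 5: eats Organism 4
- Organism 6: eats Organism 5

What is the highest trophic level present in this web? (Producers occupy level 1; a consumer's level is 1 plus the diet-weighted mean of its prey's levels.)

5

Organism 2: 1 + 1 = 2
Organism 3: 1 + (0.33×1 + 0.67×2) = 2.67
Organism 4: 1 + 2 = 3
Organism 5: 1 + 3 = 4
Organism 6: 1 + 4 = 5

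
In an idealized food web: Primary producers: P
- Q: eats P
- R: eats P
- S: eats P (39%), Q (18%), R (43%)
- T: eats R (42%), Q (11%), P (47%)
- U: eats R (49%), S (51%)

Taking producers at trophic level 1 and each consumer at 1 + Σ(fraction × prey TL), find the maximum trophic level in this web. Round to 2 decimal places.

Q: 1 + 1 = 2
R: 1 + 1 = 2
S: 1 + (0.39×1 + 0.18×2 + 0.43×2) = 2.61
T: 1 + (0.42×2 + 0.11×2 + 0.47×1) = 2.53
U: 1 + (0.49×2 + 0.51×2.61) = 3.3111

3.31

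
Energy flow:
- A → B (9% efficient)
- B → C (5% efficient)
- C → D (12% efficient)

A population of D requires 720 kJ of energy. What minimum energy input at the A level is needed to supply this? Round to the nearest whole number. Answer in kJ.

Cumulative transfer efficiency: 0.09 × 0.05 × 0.12 = 0.00054
A energy = 720 / 0.00054 = 1333333 kJ

1333333 kJ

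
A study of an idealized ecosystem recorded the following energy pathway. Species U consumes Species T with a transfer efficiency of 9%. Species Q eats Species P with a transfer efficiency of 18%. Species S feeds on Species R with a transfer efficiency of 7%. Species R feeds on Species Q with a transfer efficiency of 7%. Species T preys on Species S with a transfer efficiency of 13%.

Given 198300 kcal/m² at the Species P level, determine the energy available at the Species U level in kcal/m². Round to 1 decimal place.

2.0 kcal/m²

Species Q: 198300 × 0.18 = 35694 kcal/m²
Species R: 35694 × 0.07 = 2498.58 kcal/m²
Species S: 2498.58 × 0.07 = 174.9006 kcal/m²
Species T: 174.9006 × 0.13 = 22.737078 kcal/m²
Species U: 22.737078 × 0.09 = 2.04633702 kcal/m²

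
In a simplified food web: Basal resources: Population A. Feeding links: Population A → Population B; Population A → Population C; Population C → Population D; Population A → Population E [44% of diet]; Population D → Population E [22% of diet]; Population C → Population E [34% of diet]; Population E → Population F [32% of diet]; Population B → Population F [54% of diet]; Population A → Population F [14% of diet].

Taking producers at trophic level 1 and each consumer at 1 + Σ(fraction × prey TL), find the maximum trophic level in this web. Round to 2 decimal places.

3.11

Population B: 1 + 1 = 2
Population C: 1 + 1 = 2
Population D: 1 + 2 = 3
Population E: 1 + (0.44×1 + 0.22×3 + 0.34×2) = 2.78
Population F: 1 + (0.32×2.78 + 0.54×2 + 0.14×1) = 3.1096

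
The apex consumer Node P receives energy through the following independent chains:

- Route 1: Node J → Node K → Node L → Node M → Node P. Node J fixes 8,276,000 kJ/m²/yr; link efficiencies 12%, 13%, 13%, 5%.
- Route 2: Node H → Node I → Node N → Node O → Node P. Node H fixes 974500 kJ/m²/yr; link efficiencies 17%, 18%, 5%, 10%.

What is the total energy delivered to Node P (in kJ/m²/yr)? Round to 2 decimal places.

Route 1: 8276000 × 0.12 × 0.13 × 0.13 × 0.05 = 839.1864 kJ/m²/yr
Route 2: 974500 × 0.17 × 0.18 × 0.05 × 0.1 = 149.0985 kJ/m²/yr
Total at Node P: 839.1864 + 149.0985 = 988.2849 kJ/m²/yr

988.28 kJ/m²/yr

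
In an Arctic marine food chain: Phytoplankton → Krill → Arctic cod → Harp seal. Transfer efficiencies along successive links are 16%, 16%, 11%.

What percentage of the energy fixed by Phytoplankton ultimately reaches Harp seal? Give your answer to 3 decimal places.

Product of link efficiencies: 0.16 × 0.16 × 0.11 = 0.002816
As a percentage: 0.002816 × 100 = 0.282%

0.282%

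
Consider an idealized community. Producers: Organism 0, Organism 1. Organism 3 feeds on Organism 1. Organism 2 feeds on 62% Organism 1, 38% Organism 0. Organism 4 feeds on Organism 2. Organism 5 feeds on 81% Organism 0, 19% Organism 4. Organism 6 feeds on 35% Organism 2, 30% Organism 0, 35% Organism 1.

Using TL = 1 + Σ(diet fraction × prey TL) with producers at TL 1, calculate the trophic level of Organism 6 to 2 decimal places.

2.35

Organism 2: 1 + (0.62×1 + 0.38×1) = 2
Organism 3: 1 + 1 = 2
Organism 4: 1 + 2 = 3
Organism 5: 1 + (0.81×1 + 0.19×3) = 2.38
Organism 6: 1 + (0.35×2 + 0.3×1 + 0.35×1) = 2.35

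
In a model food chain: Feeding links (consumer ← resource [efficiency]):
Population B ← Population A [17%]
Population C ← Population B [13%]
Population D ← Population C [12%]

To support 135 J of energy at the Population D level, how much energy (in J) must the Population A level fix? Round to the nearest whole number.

Cumulative transfer efficiency: 0.17 × 0.13 × 0.12 = 0.002652
Population A energy = 135 / 0.002652 = 50905 J

50905 J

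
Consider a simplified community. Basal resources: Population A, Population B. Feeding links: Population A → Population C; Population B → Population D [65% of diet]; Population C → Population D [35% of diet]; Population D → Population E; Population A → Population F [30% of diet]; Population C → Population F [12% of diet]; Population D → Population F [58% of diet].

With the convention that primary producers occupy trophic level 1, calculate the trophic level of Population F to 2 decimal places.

Population C: 1 + 1 = 2
Population D: 1 + (0.65×1 + 0.35×2) = 2.35
Population E: 1 + 2.35 = 3.35
Population F: 1 + (0.3×1 + 0.12×2 + 0.58×2.35) = 2.903

2.90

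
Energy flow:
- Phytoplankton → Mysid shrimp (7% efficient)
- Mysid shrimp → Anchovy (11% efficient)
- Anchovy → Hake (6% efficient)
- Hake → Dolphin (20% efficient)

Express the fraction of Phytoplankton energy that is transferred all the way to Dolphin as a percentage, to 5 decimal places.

Product of link efficiencies: 0.07 × 0.11 × 0.06 × 0.2 = 0.0000924
As a percentage: 0.0000924 × 100 = 0.00924%

0.00924%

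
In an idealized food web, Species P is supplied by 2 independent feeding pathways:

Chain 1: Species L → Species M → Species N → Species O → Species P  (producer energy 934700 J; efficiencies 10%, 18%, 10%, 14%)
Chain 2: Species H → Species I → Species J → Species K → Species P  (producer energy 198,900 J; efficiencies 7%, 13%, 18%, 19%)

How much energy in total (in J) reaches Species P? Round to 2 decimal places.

297.45 J

Chain 1: 934700 × 0.1 × 0.18 × 0.1 × 0.14 = 235.5444 J
Chain 2: 198900 × 0.07 × 0.13 × 0.18 × 0.19 = 61.901658 J
Total at Species P: 235.5444 + 61.901658 = 297.446058 J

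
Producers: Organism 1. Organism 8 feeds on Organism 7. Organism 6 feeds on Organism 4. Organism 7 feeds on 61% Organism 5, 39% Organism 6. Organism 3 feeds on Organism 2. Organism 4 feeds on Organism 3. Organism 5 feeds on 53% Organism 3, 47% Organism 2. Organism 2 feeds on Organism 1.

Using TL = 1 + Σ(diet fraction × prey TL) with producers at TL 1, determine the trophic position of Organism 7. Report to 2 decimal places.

5.10

Organism 2: 1 + 1 = 2
Organism 3: 1 + 2 = 3
Organism 4: 1 + 3 = 4
Organism 5: 1 + (0.53×3 + 0.47×2) = 3.53
Organism 6: 1 + 4 = 5
Organism 7: 1 + (0.61×3.53 + 0.39×5) = 5.1033
Organism 8: 1 + 5.1033 = 6.1033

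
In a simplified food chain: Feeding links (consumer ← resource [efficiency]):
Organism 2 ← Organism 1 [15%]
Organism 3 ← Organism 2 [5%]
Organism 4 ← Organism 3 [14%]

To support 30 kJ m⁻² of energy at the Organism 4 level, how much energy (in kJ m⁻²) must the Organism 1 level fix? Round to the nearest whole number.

Cumulative transfer efficiency: 0.15 × 0.05 × 0.14 = 0.00105
Organism 1 energy = 30 / 0.00105 = 28571 kJ m⁻²

28571 kJ m⁻²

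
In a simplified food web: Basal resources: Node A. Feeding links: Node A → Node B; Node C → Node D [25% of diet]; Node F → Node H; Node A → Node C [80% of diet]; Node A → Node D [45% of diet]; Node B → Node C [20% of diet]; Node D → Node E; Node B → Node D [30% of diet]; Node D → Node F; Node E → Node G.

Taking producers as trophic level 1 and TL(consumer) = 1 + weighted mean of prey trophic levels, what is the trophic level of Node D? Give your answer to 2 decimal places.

Node B: 1 + 1 = 2
Node C: 1 + (0.2×2 + 0.8×1) = 2.2
Node D: 1 + (0.3×2 + 0.25×2.2 + 0.45×1) = 2.6
Node E: 1 + 2.6 = 3.6
Node F: 1 + 2.6 = 3.6
Node G: 1 + 3.6 = 4.6
Node H: 1 + 3.6 = 4.6

2.60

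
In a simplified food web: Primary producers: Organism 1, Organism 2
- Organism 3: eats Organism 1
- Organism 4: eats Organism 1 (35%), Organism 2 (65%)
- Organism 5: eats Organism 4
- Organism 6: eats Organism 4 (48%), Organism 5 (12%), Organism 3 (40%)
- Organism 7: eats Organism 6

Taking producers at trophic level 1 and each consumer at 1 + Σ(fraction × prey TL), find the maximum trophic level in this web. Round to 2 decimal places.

Organism 3: 1 + 1 = 2
Organism 4: 1 + (0.35×1 + 0.65×1) = 2
Organism 5: 1 + 2 = 3
Organism 6: 1 + (0.48×2 + 0.12×3 + 0.4×2) = 3.12
Organism 7: 1 + 3.12 = 4.12

4.12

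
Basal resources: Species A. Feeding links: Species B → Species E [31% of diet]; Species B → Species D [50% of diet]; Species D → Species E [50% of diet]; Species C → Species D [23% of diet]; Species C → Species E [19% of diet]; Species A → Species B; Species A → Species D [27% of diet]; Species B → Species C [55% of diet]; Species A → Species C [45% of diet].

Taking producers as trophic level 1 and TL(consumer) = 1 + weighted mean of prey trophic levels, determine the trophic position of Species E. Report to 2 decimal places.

Species B: 1 + 1 = 2
Species C: 1 + (0.55×2 + 0.45×1) = 2.55
Species D: 1 + (0.5×2 + 0.23×2.55 + 0.27×1) = 2.8565
Species E: 1 + (0.19×2.55 + 0.31×2 + 0.5×2.8565) = 3.53275

3.53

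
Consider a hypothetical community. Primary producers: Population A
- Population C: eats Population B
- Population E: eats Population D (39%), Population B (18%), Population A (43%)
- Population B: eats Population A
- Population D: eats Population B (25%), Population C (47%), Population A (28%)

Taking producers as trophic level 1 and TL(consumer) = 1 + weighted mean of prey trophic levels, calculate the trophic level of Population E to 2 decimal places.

Population B: 1 + 1 = 2
Population C: 1 + 2 = 3
Population D: 1 + (0.25×2 + 0.47×3 + 0.28×1) = 3.19
Population E: 1 + (0.39×3.19 + 0.18×2 + 0.43×1) = 3.0341

3.03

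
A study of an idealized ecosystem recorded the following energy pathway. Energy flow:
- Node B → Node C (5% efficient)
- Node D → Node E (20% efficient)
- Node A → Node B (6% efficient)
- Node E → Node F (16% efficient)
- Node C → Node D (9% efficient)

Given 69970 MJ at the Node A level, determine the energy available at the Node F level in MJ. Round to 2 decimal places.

0.60 MJ

Node B: 69970 × 0.06 = 4198.2 MJ
Node C: 4198.2 × 0.05 = 209.91 MJ
Node D: 209.91 × 0.09 = 18.8919 MJ
Node E: 18.8919 × 0.2 = 3.77838 MJ
Node F: 3.77838 × 0.16 = 0.6045408 MJ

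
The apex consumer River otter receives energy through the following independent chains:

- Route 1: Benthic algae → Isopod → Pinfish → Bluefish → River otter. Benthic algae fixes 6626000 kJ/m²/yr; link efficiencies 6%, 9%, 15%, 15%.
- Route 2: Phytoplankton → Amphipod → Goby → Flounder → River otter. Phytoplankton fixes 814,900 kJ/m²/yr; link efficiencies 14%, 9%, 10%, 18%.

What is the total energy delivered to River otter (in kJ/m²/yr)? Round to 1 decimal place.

Route 1: 6626000 × 0.06 × 0.09 × 0.15 × 0.15 = 805.059 kJ/m²/yr
Route 2: 814900 × 0.14 × 0.09 × 0.1 × 0.18 = 184.81932 kJ/m²/yr
Total at River otter: 805.059 + 184.81932 = 989.87832 kJ/m²/yr

989.9 kJ/m²/yr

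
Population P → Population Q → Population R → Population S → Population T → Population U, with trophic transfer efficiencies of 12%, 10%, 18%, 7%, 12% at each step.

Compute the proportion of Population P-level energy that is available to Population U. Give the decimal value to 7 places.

0.0000181

Product of link efficiencies: 0.12 × 0.1 × 0.18 × 0.07 × 0.12 = 0.000018144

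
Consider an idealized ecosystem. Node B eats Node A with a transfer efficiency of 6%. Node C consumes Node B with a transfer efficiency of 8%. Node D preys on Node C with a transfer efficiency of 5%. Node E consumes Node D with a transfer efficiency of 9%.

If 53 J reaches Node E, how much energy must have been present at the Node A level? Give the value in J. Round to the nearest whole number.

2453704 J

Cumulative transfer efficiency: 0.06 × 0.08 × 0.05 × 0.09 = 0.0000216
Node A energy = 53 / 0.0000216 = 2453704 J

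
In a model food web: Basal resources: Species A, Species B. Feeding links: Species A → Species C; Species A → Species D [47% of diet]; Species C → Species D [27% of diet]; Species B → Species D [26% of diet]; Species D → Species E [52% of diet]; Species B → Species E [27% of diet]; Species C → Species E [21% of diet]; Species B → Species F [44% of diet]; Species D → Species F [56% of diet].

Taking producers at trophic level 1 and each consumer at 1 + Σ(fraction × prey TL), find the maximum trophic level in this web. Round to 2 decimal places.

Species C: 1 + 1 = 2
Species D: 1 + (0.47×1 + 0.27×2 + 0.26×1) = 2.27
Species E: 1 + (0.52×2.27 + 0.27×1 + 0.21×2) = 2.8704
Species F: 1 + (0.44×1 + 0.56×2.27) = 2.7112

2.87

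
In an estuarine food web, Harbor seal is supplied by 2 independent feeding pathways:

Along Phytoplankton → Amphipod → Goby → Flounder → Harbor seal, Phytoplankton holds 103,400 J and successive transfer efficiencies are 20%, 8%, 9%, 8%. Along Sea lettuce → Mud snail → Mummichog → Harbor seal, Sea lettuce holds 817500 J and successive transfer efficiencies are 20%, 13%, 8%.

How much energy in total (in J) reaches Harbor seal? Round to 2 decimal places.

1712.31 J

Via Phytoplankton: 103400 × 0.2 × 0.08 × 0.09 × 0.08 = 11.91168 J
Via Sea lettuce: 817500 × 0.2 × 0.13 × 0.08 = 1700.4 J
Total at Harbor seal: 11.91168 + 1700.4 = 1712.31168 J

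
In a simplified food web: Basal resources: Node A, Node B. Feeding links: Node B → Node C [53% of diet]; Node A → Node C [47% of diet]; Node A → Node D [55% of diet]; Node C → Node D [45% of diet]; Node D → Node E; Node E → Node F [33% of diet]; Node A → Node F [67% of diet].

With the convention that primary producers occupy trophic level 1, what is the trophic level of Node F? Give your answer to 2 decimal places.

2.81

Node C: 1 + (0.53×1 + 0.47×1) = 2
Node D: 1 + (0.55×1 + 0.45×2) = 2.45
Node E: 1 + 2.45 = 3.45
Node F: 1 + (0.33×3.45 + 0.67×1) = 2.8085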